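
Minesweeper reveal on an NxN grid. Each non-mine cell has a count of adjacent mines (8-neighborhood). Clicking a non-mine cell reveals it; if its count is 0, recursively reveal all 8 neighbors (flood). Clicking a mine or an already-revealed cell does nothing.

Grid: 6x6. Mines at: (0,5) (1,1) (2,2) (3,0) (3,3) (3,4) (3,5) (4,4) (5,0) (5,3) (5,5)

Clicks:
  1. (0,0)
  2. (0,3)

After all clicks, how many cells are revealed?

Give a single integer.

Answer: 7

Derivation:
Click 1 (0,0) count=1: revealed 1 new [(0,0)] -> total=1
Click 2 (0,3) count=0: revealed 6 new [(0,2) (0,3) (0,4) (1,2) (1,3) (1,4)] -> total=7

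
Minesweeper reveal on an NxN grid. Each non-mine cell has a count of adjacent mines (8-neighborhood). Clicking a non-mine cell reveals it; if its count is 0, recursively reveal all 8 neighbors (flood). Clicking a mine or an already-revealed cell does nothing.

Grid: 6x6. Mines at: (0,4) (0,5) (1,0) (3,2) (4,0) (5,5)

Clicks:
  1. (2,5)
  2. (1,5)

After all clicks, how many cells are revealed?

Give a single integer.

Click 1 (2,5) count=0: revealed 12 new [(1,3) (1,4) (1,5) (2,3) (2,4) (2,5) (3,3) (3,4) (3,5) (4,3) (4,4) (4,5)] -> total=12
Click 2 (1,5) count=2: revealed 0 new [(none)] -> total=12

Answer: 12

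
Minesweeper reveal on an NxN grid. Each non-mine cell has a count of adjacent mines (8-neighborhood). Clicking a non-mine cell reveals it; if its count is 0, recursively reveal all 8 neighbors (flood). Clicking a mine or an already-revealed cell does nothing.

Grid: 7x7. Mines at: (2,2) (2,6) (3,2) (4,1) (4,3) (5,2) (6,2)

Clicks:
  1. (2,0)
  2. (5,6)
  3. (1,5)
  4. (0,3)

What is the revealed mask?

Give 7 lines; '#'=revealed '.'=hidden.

Click 1 (2,0) count=0: revealed 24 new [(0,0) (0,1) (0,2) (0,3) (0,4) (0,5) (0,6) (1,0) (1,1) (1,2) (1,3) (1,4) (1,5) (1,6) (2,0) (2,1) (2,3) (2,4) (2,5) (3,0) (3,1) (3,3) (3,4) (3,5)] -> total=24
Click 2 (5,6) count=0: revealed 12 new [(3,6) (4,4) (4,5) (4,6) (5,3) (5,4) (5,5) (5,6) (6,3) (6,4) (6,5) (6,6)] -> total=36
Click 3 (1,5) count=1: revealed 0 new [(none)] -> total=36
Click 4 (0,3) count=0: revealed 0 new [(none)] -> total=36

Answer: #######
#######
##.###.
##.####
....###
...####
...####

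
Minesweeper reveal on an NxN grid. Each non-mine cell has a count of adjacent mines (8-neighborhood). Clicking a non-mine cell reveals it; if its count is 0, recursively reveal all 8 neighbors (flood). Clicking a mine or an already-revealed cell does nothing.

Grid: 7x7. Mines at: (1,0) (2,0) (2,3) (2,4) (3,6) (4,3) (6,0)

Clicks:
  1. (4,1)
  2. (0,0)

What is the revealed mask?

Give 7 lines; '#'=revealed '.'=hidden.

Answer: #......
.......
.......
###....
###....
###....
.......

Derivation:
Click 1 (4,1) count=0: revealed 9 new [(3,0) (3,1) (3,2) (4,0) (4,1) (4,2) (5,0) (5,1) (5,2)] -> total=9
Click 2 (0,0) count=1: revealed 1 new [(0,0)] -> total=10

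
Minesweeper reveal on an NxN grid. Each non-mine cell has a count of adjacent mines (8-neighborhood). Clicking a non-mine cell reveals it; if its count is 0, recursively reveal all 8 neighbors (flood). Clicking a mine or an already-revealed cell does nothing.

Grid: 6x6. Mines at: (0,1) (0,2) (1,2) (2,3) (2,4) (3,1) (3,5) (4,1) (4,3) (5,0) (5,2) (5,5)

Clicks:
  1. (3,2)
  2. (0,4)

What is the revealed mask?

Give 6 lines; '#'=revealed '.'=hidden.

Click 1 (3,2) count=4: revealed 1 new [(3,2)] -> total=1
Click 2 (0,4) count=0: revealed 6 new [(0,3) (0,4) (0,5) (1,3) (1,4) (1,5)] -> total=7

Answer: ...###
...###
......
..#...
......
......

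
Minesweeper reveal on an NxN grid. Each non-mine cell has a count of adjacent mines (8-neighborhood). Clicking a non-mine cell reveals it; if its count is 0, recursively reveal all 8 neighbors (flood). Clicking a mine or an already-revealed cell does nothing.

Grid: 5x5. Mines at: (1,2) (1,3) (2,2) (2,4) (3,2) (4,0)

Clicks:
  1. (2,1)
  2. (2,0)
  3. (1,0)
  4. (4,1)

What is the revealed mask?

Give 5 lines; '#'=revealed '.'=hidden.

Click 1 (2,1) count=3: revealed 1 new [(2,1)] -> total=1
Click 2 (2,0) count=0: revealed 7 new [(0,0) (0,1) (1,0) (1,1) (2,0) (3,0) (3,1)] -> total=8
Click 3 (1,0) count=0: revealed 0 new [(none)] -> total=8
Click 4 (4,1) count=2: revealed 1 new [(4,1)] -> total=9

Answer: ##...
##...
##...
##...
.#...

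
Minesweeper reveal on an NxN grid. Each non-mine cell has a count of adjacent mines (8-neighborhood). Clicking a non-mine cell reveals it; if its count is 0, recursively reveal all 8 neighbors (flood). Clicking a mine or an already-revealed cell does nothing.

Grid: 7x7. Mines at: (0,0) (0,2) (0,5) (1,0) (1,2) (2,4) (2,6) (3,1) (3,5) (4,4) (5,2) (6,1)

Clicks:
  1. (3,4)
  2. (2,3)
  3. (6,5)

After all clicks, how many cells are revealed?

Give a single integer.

Click 1 (3,4) count=3: revealed 1 new [(3,4)] -> total=1
Click 2 (2,3) count=2: revealed 1 new [(2,3)] -> total=2
Click 3 (6,5) count=0: revealed 10 new [(4,5) (4,6) (5,3) (5,4) (5,5) (5,6) (6,3) (6,4) (6,5) (6,6)] -> total=12

Answer: 12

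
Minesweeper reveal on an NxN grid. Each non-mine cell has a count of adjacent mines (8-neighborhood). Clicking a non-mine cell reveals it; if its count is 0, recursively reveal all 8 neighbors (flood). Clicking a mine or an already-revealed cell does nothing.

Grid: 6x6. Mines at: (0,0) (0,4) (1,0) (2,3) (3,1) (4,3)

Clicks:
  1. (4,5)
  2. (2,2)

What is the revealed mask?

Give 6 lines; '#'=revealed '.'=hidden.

Answer: ......
....##
..#.##
....##
....##
....##

Derivation:
Click 1 (4,5) count=0: revealed 10 new [(1,4) (1,5) (2,4) (2,5) (3,4) (3,5) (4,4) (4,5) (5,4) (5,5)] -> total=10
Click 2 (2,2) count=2: revealed 1 new [(2,2)] -> total=11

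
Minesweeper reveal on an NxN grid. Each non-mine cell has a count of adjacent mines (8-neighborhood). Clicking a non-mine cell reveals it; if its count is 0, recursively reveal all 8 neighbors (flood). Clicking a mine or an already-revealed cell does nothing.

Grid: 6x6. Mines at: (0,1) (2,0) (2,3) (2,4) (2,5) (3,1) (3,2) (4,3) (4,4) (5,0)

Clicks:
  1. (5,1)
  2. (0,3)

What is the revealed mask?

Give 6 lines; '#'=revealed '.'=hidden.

Click 1 (5,1) count=1: revealed 1 new [(5,1)] -> total=1
Click 2 (0,3) count=0: revealed 8 new [(0,2) (0,3) (0,4) (0,5) (1,2) (1,3) (1,4) (1,5)] -> total=9

Answer: ..####
..####
......
......
......
.#....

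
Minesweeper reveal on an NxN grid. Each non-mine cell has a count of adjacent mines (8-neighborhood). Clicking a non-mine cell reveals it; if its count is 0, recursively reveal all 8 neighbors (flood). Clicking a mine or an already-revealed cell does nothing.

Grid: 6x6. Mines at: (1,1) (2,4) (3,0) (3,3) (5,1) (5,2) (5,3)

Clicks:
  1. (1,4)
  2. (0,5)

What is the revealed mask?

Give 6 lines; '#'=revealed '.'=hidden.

Click 1 (1,4) count=1: revealed 1 new [(1,4)] -> total=1
Click 2 (0,5) count=0: revealed 7 new [(0,2) (0,3) (0,4) (0,5) (1,2) (1,3) (1,5)] -> total=8

Answer: ..####
..####
......
......
......
......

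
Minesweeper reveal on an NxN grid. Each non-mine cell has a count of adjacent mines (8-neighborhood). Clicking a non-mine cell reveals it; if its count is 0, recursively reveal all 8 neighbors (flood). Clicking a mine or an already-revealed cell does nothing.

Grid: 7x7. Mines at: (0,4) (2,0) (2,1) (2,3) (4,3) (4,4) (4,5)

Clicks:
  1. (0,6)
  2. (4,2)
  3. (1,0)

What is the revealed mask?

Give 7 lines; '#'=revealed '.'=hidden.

Click 1 (0,6) count=0: revealed 11 new [(0,5) (0,6) (1,4) (1,5) (1,6) (2,4) (2,5) (2,6) (3,4) (3,5) (3,6)] -> total=11
Click 2 (4,2) count=1: revealed 1 new [(4,2)] -> total=12
Click 3 (1,0) count=2: revealed 1 new [(1,0)] -> total=13

Answer: .....##
#...###
....###
....###
..#....
.......
.......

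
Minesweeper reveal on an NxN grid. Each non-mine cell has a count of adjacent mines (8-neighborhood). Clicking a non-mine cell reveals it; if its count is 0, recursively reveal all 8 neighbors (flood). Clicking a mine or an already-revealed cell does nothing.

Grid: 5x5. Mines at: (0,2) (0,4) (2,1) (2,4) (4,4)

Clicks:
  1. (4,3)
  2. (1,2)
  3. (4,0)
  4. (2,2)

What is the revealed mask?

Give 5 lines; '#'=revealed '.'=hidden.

Click 1 (4,3) count=1: revealed 1 new [(4,3)] -> total=1
Click 2 (1,2) count=2: revealed 1 new [(1,2)] -> total=2
Click 3 (4,0) count=0: revealed 7 new [(3,0) (3,1) (3,2) (3,3) (4,0) (4,1) (4,2)] -> total=9
Click 4 (2,2) count=1: revealed 1 new [(2,2)] -> total=10

Answer: .....
..#..
..#..
####.
####.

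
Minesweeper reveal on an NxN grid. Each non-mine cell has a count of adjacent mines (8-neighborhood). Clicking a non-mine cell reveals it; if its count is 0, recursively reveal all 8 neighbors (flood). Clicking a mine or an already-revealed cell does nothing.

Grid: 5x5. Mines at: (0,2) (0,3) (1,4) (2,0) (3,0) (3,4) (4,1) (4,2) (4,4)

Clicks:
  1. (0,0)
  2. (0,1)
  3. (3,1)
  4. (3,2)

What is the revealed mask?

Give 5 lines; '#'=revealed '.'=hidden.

Answer: ##...
##...
.....
.##..
.....

Derivation:
Click 1 (0,0) count=0: revealed 4 new [(0,0) (0,1) (1,0) (1,1)] -> total=4
Click 2 (0,1) count=1: revealed 0 new [(none)] -> total=4
Click 3 (3,1) count=4: revealed 1 new [(3,1)] -> total=5
Click 4 (3,2) count=2: revealed 1 new [(3,2)] -> total=6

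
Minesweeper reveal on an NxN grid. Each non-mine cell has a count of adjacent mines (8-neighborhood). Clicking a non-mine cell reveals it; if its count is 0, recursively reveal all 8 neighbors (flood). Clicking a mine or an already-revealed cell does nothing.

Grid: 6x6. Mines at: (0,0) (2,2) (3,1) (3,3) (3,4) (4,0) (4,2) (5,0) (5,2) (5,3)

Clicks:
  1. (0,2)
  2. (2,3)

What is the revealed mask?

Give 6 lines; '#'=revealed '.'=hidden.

Answer: .#####
.#####
...###
......
......
......

Derivation:
Click 1 (0,2) count=0: revealed 13 new [(0,1) (0,2) (0,3) (0,4) (0,5) (1,1) (1,2) (1,3) (1,4) (1,5) (2,3) (2,4) (2,5)] -> total=13
Click 2 (2,3) count=3: revealed 0 new [(none)] -> total=13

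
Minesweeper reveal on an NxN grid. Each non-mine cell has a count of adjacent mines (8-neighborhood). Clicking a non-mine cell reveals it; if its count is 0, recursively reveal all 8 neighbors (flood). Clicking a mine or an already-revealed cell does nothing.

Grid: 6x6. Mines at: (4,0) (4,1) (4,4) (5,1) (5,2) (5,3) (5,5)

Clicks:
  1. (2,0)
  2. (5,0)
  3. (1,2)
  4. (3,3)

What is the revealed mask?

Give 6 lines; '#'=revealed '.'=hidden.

Answer: ######
######
######
######
......
#.....

Derivation:
Click 1 (2,0) count=0: revealed 24 new [(0,0) (0,1) (0,2) (0,3) (0,4) (0,5) (1,0) (1,1) (1,2) (1,3) (1,4) (1,5) (2,0) (2,1) (2,2) (2,3) (2,4) (2,5) (3,0) (3,1) (3,2) (3,3) (3,4) (3,5)] -> total=24
Click 2 (5,0) count=3: revealed 1 new [(5,0)] -> total=25
Click 3 (1,2) count=0: revealed 0 new [(none)] -> total=25
Click 4 (3,3) count=1: revealed 0 new [(none)] -> total=25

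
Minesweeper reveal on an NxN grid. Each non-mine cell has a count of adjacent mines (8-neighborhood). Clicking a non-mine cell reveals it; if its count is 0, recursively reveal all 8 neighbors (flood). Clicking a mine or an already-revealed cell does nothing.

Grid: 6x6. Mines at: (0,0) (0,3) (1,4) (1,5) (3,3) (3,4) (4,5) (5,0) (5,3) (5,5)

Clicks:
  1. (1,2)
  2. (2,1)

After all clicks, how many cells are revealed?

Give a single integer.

Click 1 (1,2) count=1: revealed 1 new [(1,2)] -> total=1
Click 2 (2,1) count=0: revealed 11 new [(1,0) (1,1) (2,0) (2,1) (2,2) (3,0) (3,1) (3,2) (4,0) (4,1) (4,2)] -> total=12

Answer: 12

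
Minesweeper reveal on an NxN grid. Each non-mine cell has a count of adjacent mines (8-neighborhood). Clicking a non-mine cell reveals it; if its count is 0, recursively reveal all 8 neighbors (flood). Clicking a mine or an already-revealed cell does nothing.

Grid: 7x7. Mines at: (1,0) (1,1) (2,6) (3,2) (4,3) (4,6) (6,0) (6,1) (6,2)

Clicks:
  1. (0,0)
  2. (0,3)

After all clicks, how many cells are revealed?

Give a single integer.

Click 1 (0,0) count=2: revealed 1 new [(0,0)] -> total=1
Click 2 (0,3) count=0: revealed 17 new [(0,2) (0,3) (0,4) (0,5) (0,6) (1,2) (1,3) (1,4) (1,5) (1,6) (2,2) (2,3) (2,4) (2,5) (3,3) (3,4) (3,5)] -> total=18

Answer: 18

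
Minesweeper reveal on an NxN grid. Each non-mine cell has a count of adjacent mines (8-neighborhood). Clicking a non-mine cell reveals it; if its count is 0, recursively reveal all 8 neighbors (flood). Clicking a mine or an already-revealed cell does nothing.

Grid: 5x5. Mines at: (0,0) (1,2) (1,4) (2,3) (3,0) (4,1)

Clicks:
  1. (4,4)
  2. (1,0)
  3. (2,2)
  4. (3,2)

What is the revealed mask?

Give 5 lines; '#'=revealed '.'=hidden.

Click 1 (4,4) count=0: revealed 6 new [(3,2) (3,3) (3,4) (4,2) (4,3) (4,4)] -> total=6
Click 2 (1,0) count=1: revealed 1 new [(1,0)] -> total=7
Click 3 (2,2) count=2: revealed 1 new [(2,2)] -> total=8
Click 4 (3,2) count=2: revealed 0 new [(none)] -> total=8

Answer: .....
#....
..#..
..###
..###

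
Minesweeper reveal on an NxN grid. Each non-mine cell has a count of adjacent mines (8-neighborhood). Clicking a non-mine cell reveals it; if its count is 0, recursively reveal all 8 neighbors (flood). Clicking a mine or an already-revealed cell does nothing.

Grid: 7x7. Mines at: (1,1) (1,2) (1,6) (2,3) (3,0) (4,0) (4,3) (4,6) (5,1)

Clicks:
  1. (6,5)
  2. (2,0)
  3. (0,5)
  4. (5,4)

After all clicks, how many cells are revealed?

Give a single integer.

Click 1 (6,5) count=0: revealed 10 new [(5,2) (5,3) (5,4) (5,5) (5,6) (6,2) (6,3) (6,4) (6,5) (6,6)] -> total=10
Click 2 (2,0) count=2: revealed 1 new [(2,0)] -> total=11
Click 3 (0,5) count=1: revealed 1 new [(0,5)] -> total=12
Click 4 (5,4) count=1: revealed 0 new [(none)] -> total=12

Answer: 12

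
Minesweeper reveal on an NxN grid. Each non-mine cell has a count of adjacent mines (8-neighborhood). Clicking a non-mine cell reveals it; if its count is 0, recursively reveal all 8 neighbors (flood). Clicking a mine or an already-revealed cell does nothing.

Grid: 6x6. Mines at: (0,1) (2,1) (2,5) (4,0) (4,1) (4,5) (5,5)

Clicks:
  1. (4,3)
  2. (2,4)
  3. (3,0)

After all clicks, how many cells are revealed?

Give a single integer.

Click 1 (4,3) count=0: revealed 20 new [(0,2) (0,3) (0,4) (0,5) (1,2) (1,3) (1,4) (1,5) (2,2) (2,3) (2,4) (3,2) (3,3) (3,4) (4,2) (4,3) (4,4) (5,2) (5,3) (5,4)] -> total=20
Click 2 (2,4) count=1: revealed 0 new [(none)] -> total=20
Click 3 (3,0) count=3: revealed 1 new [(3,0)] -> total=21

Answer: 21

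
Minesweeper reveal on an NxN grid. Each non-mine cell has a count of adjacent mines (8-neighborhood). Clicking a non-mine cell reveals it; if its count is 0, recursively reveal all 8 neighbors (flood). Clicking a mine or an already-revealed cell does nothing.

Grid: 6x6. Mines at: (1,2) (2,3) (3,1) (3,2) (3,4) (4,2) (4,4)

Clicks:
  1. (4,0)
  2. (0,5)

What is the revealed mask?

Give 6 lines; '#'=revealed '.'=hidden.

Answer: ...###
...###
....##
......
#.....
......

Derivation:
Click 1 (4,0) count=1: revealed 1 new [(4,0)] -> total=1
Click 2 (0,5) count=0: revealed 8 new [(0,3) (0,4) (0,5) (1,3) (1,4) (1,5) (2,4) (2,5)] -> total=9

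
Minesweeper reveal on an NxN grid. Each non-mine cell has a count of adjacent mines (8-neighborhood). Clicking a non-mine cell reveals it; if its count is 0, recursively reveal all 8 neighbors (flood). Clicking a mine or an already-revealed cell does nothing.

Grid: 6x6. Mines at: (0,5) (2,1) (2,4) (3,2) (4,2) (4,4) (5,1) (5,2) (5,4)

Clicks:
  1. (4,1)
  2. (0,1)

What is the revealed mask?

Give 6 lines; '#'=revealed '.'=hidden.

Click 1 (4,1) count=4: revealed 1 new [(4,1)] -> total=1
Click 2 (0,1) count=0: revealed 10 new [(0,0) (0,1) (0,2) (0,3) (0,4) (1,0) (1,1) (1,2) (1,3) (1,4)] -> total=11

Answer: #####.
#####.
......
......
.#....
......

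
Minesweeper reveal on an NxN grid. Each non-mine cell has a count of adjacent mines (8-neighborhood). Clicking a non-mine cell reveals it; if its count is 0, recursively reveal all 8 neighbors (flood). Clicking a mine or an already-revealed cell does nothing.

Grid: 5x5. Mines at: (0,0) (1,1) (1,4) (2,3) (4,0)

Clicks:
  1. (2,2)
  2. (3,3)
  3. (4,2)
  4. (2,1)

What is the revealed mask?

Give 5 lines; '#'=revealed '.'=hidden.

Click 1 (2,2) count=2: revealed 1 new [(2,2)] -> total=1
Click 2 (3,3) count=1: revealed 1 new [(3,3)] -> total=2
Click 3 (4,2) count=0: revealed 7 new [(3,1) (3,2) (3,4) (4,1) (4,2) (4,3) (4,4)] -> total=9
Click 4 (2,1) count=1: revealed 1 new [(2,1)] -> total=10

Answer: .....
.....
.##..
.####
.####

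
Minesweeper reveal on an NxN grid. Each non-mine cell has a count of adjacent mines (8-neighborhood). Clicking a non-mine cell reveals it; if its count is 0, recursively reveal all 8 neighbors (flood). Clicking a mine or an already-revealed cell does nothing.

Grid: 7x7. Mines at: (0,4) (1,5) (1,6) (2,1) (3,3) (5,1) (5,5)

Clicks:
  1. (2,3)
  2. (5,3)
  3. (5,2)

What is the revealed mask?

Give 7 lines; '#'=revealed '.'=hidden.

Click 1 (2,3) count=1: revealed 1 new [(2,3)] -> total=1
Click 2 (5,3) count=0: revealed 9 new [(4,2) (4,3) (4,4) (5,2) (5,3) (5,4) (6,2) (6,3) (6,4)] -> total=10
Click 3 (5,2) count=1: revealed 0 new [(none)] -> total=10

Answer: .......
.......
...#...
.......
..###..
..###..
..###..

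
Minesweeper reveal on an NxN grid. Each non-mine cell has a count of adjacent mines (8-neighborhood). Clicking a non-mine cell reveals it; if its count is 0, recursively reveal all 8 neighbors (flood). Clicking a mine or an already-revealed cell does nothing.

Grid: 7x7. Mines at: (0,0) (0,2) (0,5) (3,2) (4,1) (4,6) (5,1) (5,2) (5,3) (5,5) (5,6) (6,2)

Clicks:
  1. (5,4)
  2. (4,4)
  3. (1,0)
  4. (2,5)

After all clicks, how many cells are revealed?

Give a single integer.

Click 1 (5,4) count=2: revealed 1 new [(5,4)] -> total=1
Click 2 (4,4) count=2: revealed 1 new [(4,4)] -> total=2
Click 3 (1,0) count=1: revealed 1 new [(1,0)] -> total=3
Click 4 (2,5) count=0: revealed 14 new [(1,3) (1,4) (1,5) (1,6) (2,3) (2,4) (2,5) (2,6) (3,3) (3,4) (3,5) (3,6) (4,3) (4,5)] -> total=17

Answer: 17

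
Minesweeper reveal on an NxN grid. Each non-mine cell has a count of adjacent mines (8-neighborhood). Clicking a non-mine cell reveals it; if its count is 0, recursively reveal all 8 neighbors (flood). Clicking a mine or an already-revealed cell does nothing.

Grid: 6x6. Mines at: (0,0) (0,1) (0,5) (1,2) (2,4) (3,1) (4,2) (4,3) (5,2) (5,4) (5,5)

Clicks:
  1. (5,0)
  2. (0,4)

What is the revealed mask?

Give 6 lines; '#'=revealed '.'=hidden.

Answer: ....#.
......
......
......
##....
##....

Derivation:
Click 1 (5,0) count=0: revealed 4 new [(4,0) (4,1) (5,0) (5,1)] -> total=4
Click 2 (0,4) count=1: revealed 1 new [(0,4)] -> total=5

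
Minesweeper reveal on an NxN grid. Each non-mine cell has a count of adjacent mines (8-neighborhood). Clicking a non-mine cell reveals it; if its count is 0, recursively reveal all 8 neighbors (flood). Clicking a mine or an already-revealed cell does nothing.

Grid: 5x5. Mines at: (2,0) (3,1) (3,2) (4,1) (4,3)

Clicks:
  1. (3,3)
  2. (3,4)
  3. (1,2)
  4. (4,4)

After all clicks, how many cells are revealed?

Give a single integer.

Click 1 (3,3) count=2: revealed 1 new [(3,3)] -> total=1
Click 2 (3,4) count=1: revealed 1 new [(3,4)] -> total=2
Click 3 (1,2) count=0: revealed 14 new [(0,0) (0,1) (0,2) (0,3) (0,4) (1,0) (1,1) (1,2) (1,3) (1,4) (2,1) (2,2) (2,3) (2,4)] -> total=16
Click 4 (4,4) count=1: revealed 1 new [(4,4)] -> total=17

Answer: 17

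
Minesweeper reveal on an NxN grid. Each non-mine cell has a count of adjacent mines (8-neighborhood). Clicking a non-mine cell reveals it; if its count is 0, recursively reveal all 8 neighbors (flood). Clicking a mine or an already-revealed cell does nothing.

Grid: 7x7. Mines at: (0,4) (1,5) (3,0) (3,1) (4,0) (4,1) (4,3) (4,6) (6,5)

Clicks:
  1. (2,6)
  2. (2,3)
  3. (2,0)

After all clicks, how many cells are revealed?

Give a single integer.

Answer: 18

Derivation:
Click 1 (2,6) count=1: revealed 1 new [(2,6)] -> total=1
Click 2 (2,3) count=0: revealed 17 new [(0,0) (0,1) (0,2) (0,3) (1,0) (1,1) (1,2) (1,3) (1,4) (2,0) (2,1) (2,2) (2,3) (2,4) (3,2) (3,3) (3,4)] -> total=18
Click 3 (2,0) count=2: revealed 0 new [(none)] -> total=18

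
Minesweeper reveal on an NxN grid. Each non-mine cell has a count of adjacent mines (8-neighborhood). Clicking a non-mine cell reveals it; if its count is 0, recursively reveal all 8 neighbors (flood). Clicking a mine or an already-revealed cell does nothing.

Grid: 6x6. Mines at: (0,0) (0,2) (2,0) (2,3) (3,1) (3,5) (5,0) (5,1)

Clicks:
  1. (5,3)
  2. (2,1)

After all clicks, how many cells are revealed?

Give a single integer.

Answer: 12

Derivation:
Click 1 (5,3) count=0: revealed 11 new [(3,2) (3,3) (3,4) (4,2) (4,3) (4,4) (4,5) (5,2) (5,3) (5,4) (5,5)] -> total=11
Click 2 (2,1) count=2: revealed 1 new [(2,1)] -> total=12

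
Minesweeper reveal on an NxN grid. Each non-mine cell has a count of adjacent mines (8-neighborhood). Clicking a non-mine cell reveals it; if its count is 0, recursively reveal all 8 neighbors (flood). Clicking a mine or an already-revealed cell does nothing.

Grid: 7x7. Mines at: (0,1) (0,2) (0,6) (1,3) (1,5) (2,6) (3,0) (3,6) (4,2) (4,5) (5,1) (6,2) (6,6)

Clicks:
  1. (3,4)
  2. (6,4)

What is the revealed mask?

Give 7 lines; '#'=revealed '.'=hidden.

Click 1 (3,4) count=1: revealed 1 new [(3,4)] -> total=1
Click 2 (6,4) count=0: revealed 6 new [(5,3) (5,4) (5,5) (6,3) (6,4) (6,5)] -> total=7

Answer: .......
.......
.......
....#..
.......
...###.
...###.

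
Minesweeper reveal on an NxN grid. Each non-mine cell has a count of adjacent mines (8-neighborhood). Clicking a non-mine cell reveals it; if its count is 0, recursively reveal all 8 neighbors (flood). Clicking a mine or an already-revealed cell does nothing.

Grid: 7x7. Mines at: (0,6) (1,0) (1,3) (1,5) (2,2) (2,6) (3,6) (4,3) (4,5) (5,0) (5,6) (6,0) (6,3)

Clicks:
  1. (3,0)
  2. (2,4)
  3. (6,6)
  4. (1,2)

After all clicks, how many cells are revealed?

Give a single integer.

Answer: 9

Derivation:
Click 1 (3,0) count=0: revealed 6 new [(2,0) (2,1) (3,0) (3,1) (4,0) (4,1)] -> total=6
Click 2 (2,4) count=2: revealed 1 new [(2,4)] -> total=7
Click 3 (6,6) count=1: revealed 1 new [(6,6)] -> total=8
Click 4 (1,2) count=2: revealed 1 new [(1,2)] -> total=9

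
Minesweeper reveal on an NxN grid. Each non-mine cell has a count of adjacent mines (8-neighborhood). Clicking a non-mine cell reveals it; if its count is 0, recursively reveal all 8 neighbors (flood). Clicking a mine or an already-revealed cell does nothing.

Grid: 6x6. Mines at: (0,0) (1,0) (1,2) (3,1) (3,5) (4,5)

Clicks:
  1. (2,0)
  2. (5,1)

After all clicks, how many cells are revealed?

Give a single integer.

Click 1 (2,0) count=2: revealed 1 new [(2,0)] -> total=1
Click 2 (5,1) count=0: revealed 16 new [(2,2) (2,3) (2,4) (3,2) (3,3) (3,4) (4,0) (4,1) (4,2) (4,3) (4,4) (5,0) (5,1) (5,2) (5,3) (5,4)] -> total=17

Answer: 17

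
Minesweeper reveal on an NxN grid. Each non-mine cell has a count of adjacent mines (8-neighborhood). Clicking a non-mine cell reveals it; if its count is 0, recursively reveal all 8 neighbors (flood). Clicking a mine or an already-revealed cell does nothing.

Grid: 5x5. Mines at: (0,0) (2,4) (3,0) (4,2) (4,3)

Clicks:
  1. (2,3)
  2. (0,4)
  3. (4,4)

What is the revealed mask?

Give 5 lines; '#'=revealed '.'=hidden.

Click 1 (2,3) count=1: revealed 1 new [(2,3)] -> total=1
Click 2 (0,4) count=0: revealed 13 new [(0,1) (0,2) (0,3) (0,4) (1,1) (1,2) (1,3) (1,4) (2,1) (2,2) (3,1) (3,2) (3,3)] -> total=14
Click 3 (4,4) count=1: revealed 1 new [(4,4)] -> total=15

Answer: .####
.####
.###.
.###.
....#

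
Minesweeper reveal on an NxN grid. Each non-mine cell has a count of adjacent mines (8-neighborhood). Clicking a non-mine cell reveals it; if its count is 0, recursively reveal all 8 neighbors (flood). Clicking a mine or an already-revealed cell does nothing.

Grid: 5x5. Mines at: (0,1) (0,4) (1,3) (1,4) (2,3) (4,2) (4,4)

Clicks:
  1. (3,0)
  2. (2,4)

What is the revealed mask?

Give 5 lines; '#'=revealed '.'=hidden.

Answer: .....
###..
###.#
###..
##...

Derivation:
Click 1 (3,0) count=0: revealed 11 new [(1,0) (1,1) (1,2) (2,0) (2,1) (2,2) (3,0) (3,1) (3,2) (4,0) (4,1)] -> total=11
Click 2 (2,4) count=3: revealed 1 new [(2,4)] -> total=12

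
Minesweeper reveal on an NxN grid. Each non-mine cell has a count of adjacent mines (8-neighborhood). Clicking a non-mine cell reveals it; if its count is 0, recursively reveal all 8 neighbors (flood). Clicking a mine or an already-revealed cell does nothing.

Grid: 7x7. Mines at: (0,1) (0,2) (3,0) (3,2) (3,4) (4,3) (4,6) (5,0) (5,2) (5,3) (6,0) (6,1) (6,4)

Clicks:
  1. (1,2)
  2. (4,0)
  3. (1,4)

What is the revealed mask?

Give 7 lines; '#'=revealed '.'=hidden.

Answer: ...####
..#####
...####
.....##
#......
.......
.......

Derivation:
Click 1 (1,2) count=2: revealed 1 new [(1,2)] -> total=1
Click 2 (4,0) count=2: revealed 1 new [(4,0)] -> total=2
Click 3 (1,4) count=0: revealed 14 new [(0,3) (0,4) (0,5) (0,6) (1,3) (1,4) (1,5) (1,6) (2,3) (2,4) (2,5) (2,6) (3,5) (3,6)] -> total=16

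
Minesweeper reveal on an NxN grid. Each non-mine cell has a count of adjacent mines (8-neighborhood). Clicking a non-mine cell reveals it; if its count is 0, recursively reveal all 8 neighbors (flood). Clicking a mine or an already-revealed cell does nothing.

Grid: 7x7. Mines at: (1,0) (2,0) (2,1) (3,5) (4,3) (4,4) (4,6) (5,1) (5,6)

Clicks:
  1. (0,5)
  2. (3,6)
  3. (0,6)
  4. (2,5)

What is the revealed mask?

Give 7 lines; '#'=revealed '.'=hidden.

Answer: .######
.######
..#####
..###.#
.......
.......
.......

Derivation:
Click 1 (0,5) count=0: revealed 20 new [(0,1) (0,2) (0,3) (0,4) (0,5) (0,6) (1,1) (1,2) (1,3) (1,4) (1,5) (1,6) (2,2) (2,3) (2,4) (2,5) (2,6) (3,2) (3,3) (3,4)] -> total=20
Click 2 (3,6) count=2: revealed 1 new [(3,6)] -> total=21
Click 3 (0,6) count=0: revealed 0 new [(none)] -> total=21
Click 4 (2,5) count=1: revealed 0 new [(none)] -> total=21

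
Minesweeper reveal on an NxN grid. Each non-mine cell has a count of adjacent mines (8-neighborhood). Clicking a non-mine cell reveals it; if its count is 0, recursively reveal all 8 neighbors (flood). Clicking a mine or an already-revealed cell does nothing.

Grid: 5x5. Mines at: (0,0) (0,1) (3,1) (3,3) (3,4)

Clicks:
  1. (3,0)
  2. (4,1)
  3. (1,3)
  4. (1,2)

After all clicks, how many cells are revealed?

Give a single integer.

Answer: 11

Derivation:
Click 1 (3,0) count=1: revealed 1 new [(3,0)] -> total=1
Click 2 (4,1) count=1: revealed 1 new [(4,1)] -> total=2
Click 3 (1,3) count=0: revealed 9 new [(0,2) (0,3) (0,4) (1,2) (1,3) (1,4) (2,2) (2,3) (2,4)] -> total=11
Click 4 (1,2) count=1: revealed 0 new [(none)] -> total=11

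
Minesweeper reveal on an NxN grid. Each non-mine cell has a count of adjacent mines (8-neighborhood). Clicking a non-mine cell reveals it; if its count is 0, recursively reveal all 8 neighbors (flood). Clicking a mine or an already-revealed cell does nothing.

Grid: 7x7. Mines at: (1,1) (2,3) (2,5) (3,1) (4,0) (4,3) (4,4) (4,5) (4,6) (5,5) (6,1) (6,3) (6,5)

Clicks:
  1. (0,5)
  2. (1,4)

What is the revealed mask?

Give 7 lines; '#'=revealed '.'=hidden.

Answer: ..#####
..#####
.......
.......
.......
.......
.......

Derivation:
Click 1 (0,5) count=0: revealed 10 new [(0,2) (0,3) (0,4) (0,5) (0,6) (1,2) (1,3) (1,4) (1,5) (1,6)] -> total=10
Click 2 (1,4) count=2: revealed 0 new [(none)] -> total=10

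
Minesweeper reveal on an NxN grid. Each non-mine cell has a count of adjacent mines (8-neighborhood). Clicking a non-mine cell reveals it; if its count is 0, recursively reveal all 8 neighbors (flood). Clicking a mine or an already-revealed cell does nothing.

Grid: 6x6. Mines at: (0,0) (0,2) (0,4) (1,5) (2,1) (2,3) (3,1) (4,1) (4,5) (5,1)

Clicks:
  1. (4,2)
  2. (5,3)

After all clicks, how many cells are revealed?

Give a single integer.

Click 1 (4,2) count=3: revealed 1 new [(4,2)] -> total=1
Click 2 (5,3) count=0: revealed 8 new [(3,2) (3,3) (3,4) (4,3) (4,4) (5,2) (5,3) (5,4)] -> total=9

Answer: 9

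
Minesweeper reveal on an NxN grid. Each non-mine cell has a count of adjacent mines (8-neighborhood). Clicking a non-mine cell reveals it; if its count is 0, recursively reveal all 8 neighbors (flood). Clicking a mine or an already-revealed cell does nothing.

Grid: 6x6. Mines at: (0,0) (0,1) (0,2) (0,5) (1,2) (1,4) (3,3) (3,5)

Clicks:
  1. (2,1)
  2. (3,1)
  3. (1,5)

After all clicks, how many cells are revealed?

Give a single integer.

Answer: 21

Derivation:
Click 1 (2,1) count=1: revealed 1 new [(2,1)] -> total=1
Click 2 (3,1) count=0: revealed 19 new [(1,0) (1,1) (2,0) (2,2) (3,0) (3,1) (3,2) (4,0) (4,1) (4,2) (4,3) (4,4) (4,5) (5,0) (5,1) (5,2) (5,3) (5,4) (5,5)] -> total=20
Click 3 (1,5) count=2: revealed 1 new [(1,5)] -> total=21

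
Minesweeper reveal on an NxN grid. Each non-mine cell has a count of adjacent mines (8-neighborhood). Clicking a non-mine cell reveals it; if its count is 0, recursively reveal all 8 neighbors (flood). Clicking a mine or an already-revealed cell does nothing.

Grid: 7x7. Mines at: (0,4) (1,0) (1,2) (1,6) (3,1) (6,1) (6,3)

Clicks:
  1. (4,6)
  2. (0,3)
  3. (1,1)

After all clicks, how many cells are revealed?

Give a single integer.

Click 1 (4,6) count=0: revealed 26 new [(1,3) (1,4) (1,5) (2,2) (2,3) (2,4) (2,5) (2,6) (3,2) (3,3) (3,4) (3,5) (3,6) (4,2) (4,3) (4,4) (4,5) (4,6) (5,2) (5,3) (5,4) (5,5) (5,6) (6,4) (6,5) (6,6)] -> total=26
Click 2 (0,3) count=2: revealed 1 new [(0,3)] -> total=27
Click 3 (1,1) count=2: revealed 1 new [(1,1)] -> total=28

Answer: 28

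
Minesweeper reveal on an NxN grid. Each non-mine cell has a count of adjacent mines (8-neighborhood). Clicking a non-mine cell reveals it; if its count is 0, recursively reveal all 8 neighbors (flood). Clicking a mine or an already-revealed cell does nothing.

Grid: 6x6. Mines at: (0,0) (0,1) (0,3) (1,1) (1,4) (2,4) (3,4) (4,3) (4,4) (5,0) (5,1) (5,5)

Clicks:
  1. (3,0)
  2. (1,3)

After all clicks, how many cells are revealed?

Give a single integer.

Click 1 (3,0) count=0: revealed 9 new [(2,0) (2,1) (2,2) (3,0) (3,1) (3,2) (4,0) (4,1) (4,2)] -> total=9
Click 2 (1,3) count=3: revealed 1 new [(1,3)] -> total=10

Answer: 10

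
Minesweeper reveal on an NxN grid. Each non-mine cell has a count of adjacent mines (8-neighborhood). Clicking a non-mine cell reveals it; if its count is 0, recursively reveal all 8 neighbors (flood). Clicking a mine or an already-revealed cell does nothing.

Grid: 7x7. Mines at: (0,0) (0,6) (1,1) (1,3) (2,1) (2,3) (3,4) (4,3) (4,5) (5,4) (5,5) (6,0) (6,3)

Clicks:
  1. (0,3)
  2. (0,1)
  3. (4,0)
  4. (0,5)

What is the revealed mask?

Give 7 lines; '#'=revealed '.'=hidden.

Answer: .#.#.#.
.......
.......
###....
###....
###....
.......

Derivation:
Click 1 (0,3) count=1: revealed 1 new [(0,3)] -> total=1
Click 2 (0,1) count=2: revealed 1 new [(0,1)] -> total=2
Click 3 (4,0) count=0: revealed 9 new [(3,0) (3,1) (3,2) (4,0) (4,1) (4,2) (5,0) (5,1) (5,2)] -> total=11
Click 4 (0,5) count=1: revealed 1 new [(0,5)] -> total=12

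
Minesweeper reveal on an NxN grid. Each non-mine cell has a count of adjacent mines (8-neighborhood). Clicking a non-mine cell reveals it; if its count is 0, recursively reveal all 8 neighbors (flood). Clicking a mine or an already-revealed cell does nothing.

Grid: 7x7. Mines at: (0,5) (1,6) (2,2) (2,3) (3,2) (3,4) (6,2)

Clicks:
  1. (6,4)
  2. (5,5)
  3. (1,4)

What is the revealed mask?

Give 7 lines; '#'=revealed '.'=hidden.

Answer: .......
....#..
.....##
.....##
...####
...####
...####

Derivation:
Click 1 (6,4) count=0: revealed 16 new [(2,5) (2,6) (3,5) (3,6) (4,3) (4,4) (4,5) (4,6) (5,3) (5,4) (5,5) (5,6) (6,3) (6,4) (6,5) (6,6)] -> total=16
Click 2 (5,5) count=0: revealed 0 new [(none)] -> total=16
Click 3 (1,4) count=2: revealed 1 new [(1,4)] -> total=17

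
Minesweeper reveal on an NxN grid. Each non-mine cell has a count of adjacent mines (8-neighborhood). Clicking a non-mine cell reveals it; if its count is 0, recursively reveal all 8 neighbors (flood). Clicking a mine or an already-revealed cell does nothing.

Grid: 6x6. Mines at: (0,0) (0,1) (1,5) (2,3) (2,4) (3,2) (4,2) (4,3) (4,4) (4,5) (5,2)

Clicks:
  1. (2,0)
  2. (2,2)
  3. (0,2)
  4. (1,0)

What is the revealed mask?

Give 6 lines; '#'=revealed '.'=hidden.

Click 1 (2,0) count=0: revealed 10 new [(1,0) (1,1) (2,0) (2,1) (3,0) (3,1) (4,0) (4,1) (5,0) (5,1)] -> total=10
Click 2 (2,2) count=2: revealed 1 new [(2,2)] -> total=11
Click 3 (0,2) count=1: revealed 1 new [(0,2)] -> total=12
Click 4 (1,0) count=2: revealed 0 new [(none)] -> total=12

Answer: ..#...
##....
###...
##....
##....
##....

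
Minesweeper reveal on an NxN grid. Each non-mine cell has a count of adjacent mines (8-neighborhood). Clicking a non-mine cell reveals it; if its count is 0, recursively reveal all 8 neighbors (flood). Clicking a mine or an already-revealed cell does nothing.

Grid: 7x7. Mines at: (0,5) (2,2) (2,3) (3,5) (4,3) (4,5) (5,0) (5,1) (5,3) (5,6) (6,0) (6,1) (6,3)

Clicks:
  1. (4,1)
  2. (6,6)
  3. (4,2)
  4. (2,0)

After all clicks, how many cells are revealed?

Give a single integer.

Answer: 18

Derivation:
Click 1 (4,1) count=2: revealed 1 new [(4,1)] -> total=1
Click 2 (6,6) count=1: revealed 1 new [(6,6)] -> total=2
Click 3 (4,2) count=3: revealed 1 new [(4,2)] -> total=3
Click 4 (2,0) count=0: revealed 15 new [(0,0) (0,1) (0,2) (0,3) (0,4) (1,0) (1,1) (1,2) (1,3) (1,4) (2,0) (2,1) (3,0) (3,1) (4,0)] -> total=18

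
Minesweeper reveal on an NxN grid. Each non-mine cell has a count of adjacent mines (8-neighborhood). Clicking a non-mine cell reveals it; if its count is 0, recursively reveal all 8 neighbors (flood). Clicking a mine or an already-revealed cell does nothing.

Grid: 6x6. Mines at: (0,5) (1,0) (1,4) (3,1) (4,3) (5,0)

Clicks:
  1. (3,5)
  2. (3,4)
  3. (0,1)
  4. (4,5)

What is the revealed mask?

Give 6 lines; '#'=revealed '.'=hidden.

Click 1 (3,5) count=0: revealed 8 new [(2,4) (2,5) (3,4) (3,5) (4,4) (4,5) (5,4) (5,5)] -> total=8
Click 2 (3,4) count=1: revealed 0 new [(none)] -> total=8
Click 3 (0,1) count=1: revealed 1 new [(0,1)] -> total=9
Click 4 (4,5) count=0: revealed 0 new [(none)] -> total=9

Answer: .#....
......
....##
....##
....##
....##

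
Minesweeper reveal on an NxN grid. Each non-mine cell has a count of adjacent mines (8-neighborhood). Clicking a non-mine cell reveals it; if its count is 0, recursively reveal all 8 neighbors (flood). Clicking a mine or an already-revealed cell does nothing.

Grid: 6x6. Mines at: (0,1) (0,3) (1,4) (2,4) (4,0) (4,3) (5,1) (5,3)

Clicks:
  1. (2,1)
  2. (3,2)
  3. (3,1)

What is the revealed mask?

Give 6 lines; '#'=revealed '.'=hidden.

Click 1 (2,1) count=0: revealed 12 new [(1,0) (1,1) (1,2) (1,3) (2,0) (2,1) (2,2) (2,3) (3,0) (3,1) (3,2) (3,3)] -> total=12
Click 2 (3,2) count=1: revealed 0 new [(none)] -> total=12
Click 3 (3,1) count=1: revealed 0 new [(none)] -> total=12

Answer: ......
####..
####..
####..
......
......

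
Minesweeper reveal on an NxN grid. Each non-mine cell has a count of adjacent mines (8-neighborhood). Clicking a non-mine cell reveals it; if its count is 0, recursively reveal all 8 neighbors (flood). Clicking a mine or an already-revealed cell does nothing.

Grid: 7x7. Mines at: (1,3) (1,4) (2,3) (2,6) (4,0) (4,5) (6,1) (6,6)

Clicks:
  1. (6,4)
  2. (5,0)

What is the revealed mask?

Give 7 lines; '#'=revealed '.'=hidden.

Click 1 (6,4) count=0: revealed 17 new [(3,1) (3,2) (3,3) (3,4) (4,1) (4,2) (4,3) (4,4) (5,1) (5,2) (5,3) (5,4) (5,5) (6,2) (6,3) (6,4) (6,5)] -> total=17
Click 2 (5,0) count=2: revealed 1 new [(5,0)] -> total=18

Answer: .......
.......
.......
.####..
.####..
######.
..####.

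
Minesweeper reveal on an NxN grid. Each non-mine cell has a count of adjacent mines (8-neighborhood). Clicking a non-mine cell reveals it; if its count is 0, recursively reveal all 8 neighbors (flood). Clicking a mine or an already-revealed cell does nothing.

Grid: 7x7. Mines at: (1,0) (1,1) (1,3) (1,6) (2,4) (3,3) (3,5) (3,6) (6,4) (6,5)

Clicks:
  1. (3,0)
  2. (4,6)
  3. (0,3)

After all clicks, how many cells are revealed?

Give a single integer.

Answer: 20

Derivation:
Click 1 (3,0) count=0: revealed 18 new [(2,0) (2,1) (2,2) (3,0) (3,1) (3,2) (4,0) (4,1) (4,2) (4,3) (5,0) (5,1) (5,2) (5,3) (6,0) (6,1) (6,2) (6,3)] -> total=18
Click 2 (4,6) count=2: revealed 1 new [(4,6)] -> total=19
Click 3 (0,3) count=1: revealed 1 new [(0,3)] -> total=20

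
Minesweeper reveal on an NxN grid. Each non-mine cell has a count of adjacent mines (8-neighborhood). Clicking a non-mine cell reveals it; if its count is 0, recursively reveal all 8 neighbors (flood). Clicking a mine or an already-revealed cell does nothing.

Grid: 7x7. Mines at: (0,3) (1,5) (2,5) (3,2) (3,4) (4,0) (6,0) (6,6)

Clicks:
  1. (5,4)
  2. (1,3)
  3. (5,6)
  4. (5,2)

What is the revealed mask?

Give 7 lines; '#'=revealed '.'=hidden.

Answer: .......
...#...
.......
.......
.#####.
.######
.#####.

Derivation:
Click 1 (5,4) count=0: revealed 15 new [(4,1) (4,2) (4,3) (4,4) (4,5) (5,1) (5,2) (5,3) (5,4) (5,5) (6,1) (6,2) (6,3) (6,4) (6,5)] -> total=15
Click 2 (1,3) count=1: revealed 1 new [(1,3)] -> total=16
Click 3 (5,6) count=1: revealed 1 new [(5,6)] -> total=17
Click 4 (5,2) count=0: revealed 0 new [(none)] -> total=17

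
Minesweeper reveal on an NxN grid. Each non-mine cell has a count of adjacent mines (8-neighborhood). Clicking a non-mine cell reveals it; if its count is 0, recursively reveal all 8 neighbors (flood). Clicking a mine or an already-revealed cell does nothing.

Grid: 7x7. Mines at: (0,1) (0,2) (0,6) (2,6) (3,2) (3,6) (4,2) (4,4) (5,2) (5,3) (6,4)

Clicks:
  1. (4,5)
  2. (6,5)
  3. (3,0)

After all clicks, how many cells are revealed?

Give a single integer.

Answer: 14

Derivation:
Click 1 (4,5) count=2: revealed 1 new [(4,5)] -> total=1
Click 2 (6,5) count=1: revealed 1 new [(6,5)] -> total=2
Click 3 (3,0) count=0: revealed 12 new [(1,0) (1,1) (2,0) (2,1) (3,0) (3,1) (4,0) (4,1) (5,0) (5,1) (6,0) (6,1)] -> total=14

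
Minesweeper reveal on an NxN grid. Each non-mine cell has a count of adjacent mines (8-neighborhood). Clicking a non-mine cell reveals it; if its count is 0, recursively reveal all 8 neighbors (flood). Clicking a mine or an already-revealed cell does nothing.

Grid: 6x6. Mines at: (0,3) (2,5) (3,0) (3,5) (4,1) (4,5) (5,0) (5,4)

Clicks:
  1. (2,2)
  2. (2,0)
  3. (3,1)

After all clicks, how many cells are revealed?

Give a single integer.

Answer: 20

Derivation:
Click 1 (2,2) count=0: revealed 20 new [(0,0) (0,1) (0,2) (1,0) (1,1) (1,2) (1,3) (1,4) (2,0) (2,1) (2,2) (2,3) (2,4) (3,1) (3,2) (3,3) (3,4) (4,2) (4,3) (4,4)] -> total=20
Click 2 (2,0) count=1: revealed 0 new [(none)] -> total=20
Click 3 (3,1) count=2: revealed 0 new [(none)] -> total=20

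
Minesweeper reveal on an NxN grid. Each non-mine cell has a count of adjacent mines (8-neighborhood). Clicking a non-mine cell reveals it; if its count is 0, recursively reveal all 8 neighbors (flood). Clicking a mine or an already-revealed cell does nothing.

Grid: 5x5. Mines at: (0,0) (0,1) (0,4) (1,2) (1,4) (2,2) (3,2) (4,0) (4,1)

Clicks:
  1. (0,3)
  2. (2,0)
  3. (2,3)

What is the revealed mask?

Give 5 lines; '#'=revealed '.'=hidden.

Answer: ...#.
##...
##.#.
##...
.....

Derivation:
Click 1 (0,3) count=3: revealed 1 new [(0,3)] -> total=1
Click 2 (2,0) count=0: revealed 6 new [(1,0) (1,1) (2,0) (2,1) (3,0) (3,1)] -> total=7
Click 3 (2,3) count=4: revealed 1 new [(2,3)] -> total=8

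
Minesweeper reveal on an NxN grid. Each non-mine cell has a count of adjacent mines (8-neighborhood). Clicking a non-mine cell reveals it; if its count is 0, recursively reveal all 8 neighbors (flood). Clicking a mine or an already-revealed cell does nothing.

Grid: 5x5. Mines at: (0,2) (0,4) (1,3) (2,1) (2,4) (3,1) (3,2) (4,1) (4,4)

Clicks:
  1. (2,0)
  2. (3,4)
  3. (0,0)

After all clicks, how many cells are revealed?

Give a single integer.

Answer: 6

Derivation:
Click 1 (2,0) count=2: revealed 1 new [(2,0)] -> total=1
Click 2 (3,4) count=2: revealed 1 new [(3,4)] -> total=2
Click 3 (0,0) count=0: revealed 4 new [(0,0) (0,1) (1,0) (1,1)] -> total=6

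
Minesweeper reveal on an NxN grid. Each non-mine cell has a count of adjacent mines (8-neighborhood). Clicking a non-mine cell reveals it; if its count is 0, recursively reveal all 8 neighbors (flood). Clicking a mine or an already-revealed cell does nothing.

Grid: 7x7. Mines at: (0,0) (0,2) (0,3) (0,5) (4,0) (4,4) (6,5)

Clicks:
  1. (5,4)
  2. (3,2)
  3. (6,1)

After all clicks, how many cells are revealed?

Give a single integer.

Click 1 (5,4) count=2: revealed 1 new [(5,4)] -> total=1
Click 2 (3,2) count=0: revealed 37 new [(1,0) (1,1) (1,2) (1,3) (1,4) (1,5) (1,6) (2,0) (2,1) (2,2) (2,3) (2,4) (2,5) (2,6) (3,0) (3,1) (3,2) (3,3) (3,4) (3,5) (3,6) (4,1) (4,2) (4,3) (4,5) (4,6) (5,0) (5,1) (5,2) (5,3) (5,5) (5,6) (6,0) (6,1) (6,2) (6,3) (6,4)] -> total=38
Click 3 (6,1) count=0: revealed 0 new [(none)] -> total=38

Answer: 38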